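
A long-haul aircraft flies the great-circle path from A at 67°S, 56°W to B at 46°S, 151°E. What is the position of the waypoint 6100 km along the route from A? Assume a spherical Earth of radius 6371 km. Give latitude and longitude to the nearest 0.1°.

≈ 56.0°S, 154.6°E

Write both endpoints as unit vectors p₁, p₂ with components (cos φ cos λ, cos φ sin λ, sin φ).
The central angle between the endpoints is δ = arccos(p₁·p₂) ≈ 1.137 rad (65.1°). The total great-circle distance is δ·R ≈ 1.137 × 6371 ≈ 7244 km, so the target fraction is f = 6100/7244 ≈ 0.842.
Interpolate at f ≈ 0.842 with slerp weights a = sin((1−f)δ)/sin δ ≈ 0.197, b = sin(fδ)/sin δ ≈ 0.901.
p = a·p₁ + b·p₂ ≈ (-0.505, 0.240, -0.829); φ = arcsin(p_z) ≈ -56.04°, λ = atan2(p_y, p_x) ≈ 154.58°.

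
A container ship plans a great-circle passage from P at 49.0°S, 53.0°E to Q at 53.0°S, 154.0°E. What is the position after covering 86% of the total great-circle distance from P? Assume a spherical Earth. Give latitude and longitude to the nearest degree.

≈ 58°S, 142°E

Write both endpoints as unit vectors p₁, p₂ with components (cos φ cos λ, cos φ sin λ, sin φ).
The central angle between the endpoints is δ = arccos(p₁·p₂) ≈ 1.015 rad (58.2°).
Interpolate at f = 0.86 with slerp weights a = sin((1−f)δ)/sin δ ≈ 0.167, b = sin(fδ)/sin δ ≈ 0.902.
p = a·p₁ + b·p₂ ≈ (-0.422, 0.325, -0.846); φ = arcsin(p_z) ≈ -57.80°, λ = atan2(p_y, p_x) ≈ 142.38°.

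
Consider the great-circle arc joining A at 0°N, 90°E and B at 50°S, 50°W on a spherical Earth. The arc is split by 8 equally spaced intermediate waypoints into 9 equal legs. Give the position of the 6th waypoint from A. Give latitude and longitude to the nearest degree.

≈ 60°S, 21°E

Convert each endpoint to a unit vector on the sphere (x = cos φ cos λ, y = cos φ sin λ, z = sin φ).
The central angle between the endpoints is δ = arccos(p₁·p₂) ≈ 2.086 rad (119.5°).
Interpolate at f = 6/9 with slerp weights a = sin((1−f)δ)/sin δ ≈ 0.736, b = sin(fδ)/sin δ ≈ 1.130.
p = a·p₁ + b·p₂ ≈ (0.467, 0.179, -0.866); φ = arcsin(p_z) ≈ -59.98°, λ = atan2(p_y, p_x) ≈ 21.01°.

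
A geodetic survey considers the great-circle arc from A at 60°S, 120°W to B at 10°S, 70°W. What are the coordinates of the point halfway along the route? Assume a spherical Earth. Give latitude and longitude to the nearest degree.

≈ 37°S, 86°W

Convert each endpoint to a unit vector on the sphere (x = cos φ cos λ, y = cos φ sin λ, z = sin φ).
The central angle between the endpoints is δ = arccos(p₁·p₂) ≈ 1.085 rad (62.2°).
Interpolate at f = 1/2 with slerp weights a = sin((1−f)δ)/sin δ ≈ 0.584, b = sin(fδ)/sin δ ≈ 0.584.
p = a·p₁ + b·p₂ ≈ (0.051, -0.793, -0.607); φ = arcsin(p_z) ≈ -37.37°, λ = atan2(p_y, p_x) ≈ -86.34°.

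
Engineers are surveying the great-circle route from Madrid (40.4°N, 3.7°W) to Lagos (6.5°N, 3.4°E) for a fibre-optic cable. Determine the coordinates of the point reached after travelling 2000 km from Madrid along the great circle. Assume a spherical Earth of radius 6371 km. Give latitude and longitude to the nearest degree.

From cos δ = sin φ₁ sin φ₂ + cos φ₁ cos φ₂ cos Δλ, the central angle is δ ≈ 0.602 rad (34.5°). The total great-circle distance is δ·R ≈ 0.602 × 6371 ≈ 3835 km, so the target fraction is f = 2000/3835 ≈ 0.521.
Interpolate at f ≈ 0.521 with slerp weights a = sin((1−f)δ)/sin δ ≈ 0.502, b = sin(fδ)/sin δ ≈ 0.545.
p = a·p₁ + b·p₂ ≈ (0.922, 0.007, 0.387); φ = arcsin(p_z) ≈ 22.76°, λ = atan2(p_y, p_x) ≈ 0.46°.

≈ 23°N, 0°E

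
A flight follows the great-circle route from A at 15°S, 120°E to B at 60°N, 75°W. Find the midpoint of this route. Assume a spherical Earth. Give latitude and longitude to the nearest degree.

≈ 51°N, 135°E

Write both endpoints as unit vectors p₁, p₂ with components (cos φ cos λ, cos φ sin λ, sin φ).
The central angle between the endpoints is δ = arccos(p₁·p₂) ≈ 2.333 rad (133.7°).
Interpolate at f = 1/2 with slerp weights a = sin((1−f)δ)/sin δ ≈ 1.271, b = sin(fδ)/sin δ ≈ 1.271.
p = a·p₁ + b·p₂ ≈ (-0.449, 0.449, 0.772); φ = arcsin(p_z) ≈ 50.53°, λ = atan2(p_y, p_x) ≈ 135.00°.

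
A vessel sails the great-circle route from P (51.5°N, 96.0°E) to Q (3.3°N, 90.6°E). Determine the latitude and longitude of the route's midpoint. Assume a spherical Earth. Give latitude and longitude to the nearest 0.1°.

Write both endpoints as unit vectors p₁, p₂ with components (cos φ cos λ, cos φ sin λ, sin φ).
The central angle between the endpoints is δ = arccos(p₁·p₂) ≈ 0.845 rad (48.4°).
Interpolate at f = 1/2 with slerp weights a = sin((1−f)δ)/sin δ ≈ 0.548, b = sin(fδ)/sin δ ≈ 0.548.
p = a·p₁ + b·p₂ ≈ (-0.041, 0.887, 0.461); φ = arcsin(p_z) ≈ 27.42°, λ = atan2(p_y, p_x) ≈ 92.67°.

≈ (27.4°N, 92.7°E)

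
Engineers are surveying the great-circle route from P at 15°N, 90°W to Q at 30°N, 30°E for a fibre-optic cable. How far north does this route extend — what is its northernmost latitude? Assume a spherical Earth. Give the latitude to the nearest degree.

≈ 41°N

The great circle lies in the plane with unit normal n̂ = (p₁ × p₂)/|p₁ × p₂|.
Here n̂_z ≈ +0.757; the vertex latitude is φ_max = arccos|n̂_z| ≈ 40.8°.
Check via Clairaut: cos φ_max = |cos φ₁| · sin C = cos(15.0°)·sin(51.6°) ≈ 0.757, again giving ≈ 40.8°.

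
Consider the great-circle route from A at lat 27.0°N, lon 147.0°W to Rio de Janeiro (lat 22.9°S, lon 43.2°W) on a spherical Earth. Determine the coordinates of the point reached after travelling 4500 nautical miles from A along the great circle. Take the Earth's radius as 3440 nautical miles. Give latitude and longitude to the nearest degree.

Convert each endpoint to a unit vector on the sphere (x = cos φ cos λ, y = cos φ sin λ, z = sin φ).
The central angle between the endpoints is δ = arccos(p₁·p₂) ≈ 1.952 rad (111.9°). The total great-circle distance is δ·R ≈ 1.952 × 3440 ≈ 6716 nmi, so the target fraction is f = 4500/6716 ≈ 0.670.
Interpolate at f ≈ 0.670 with slerp weights a = sin((1−f)δ)/sin δ ≈ 0.647, b = sin(fδ)/sin δ ≈ 1.041.
p = a·p₁ + b·p₂ ≈ (0.215, -0.970, -0.111); φ = arcsin(p_z) ≈ -6.38°, λ = atan2(p_y, p_x) ≈ -77.50°.

≈ lat 6°S, lon 77°W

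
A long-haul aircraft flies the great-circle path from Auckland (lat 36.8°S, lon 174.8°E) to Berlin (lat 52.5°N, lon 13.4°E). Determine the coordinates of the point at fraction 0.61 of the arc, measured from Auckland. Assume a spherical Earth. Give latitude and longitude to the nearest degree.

≈ lat 47°N, lon 120°E

Write both endpoints as unit vectors p₁, p₂ with components (cos φ cos λ, cos φ sin λ, sin φ).
The central angle between the endpoints is δ = arccos(p₁·p₂) ≈ 2.785 rad (159.6°).
Interpolate at f = 0.61 with slerp weights a = sin((1−f)δ)/sin δ ≈ 2.538, b = sin(fδ)/sin δ ≈ 2.844.
p = a·p₁ + b·p₂ ≈ (-0.339, 0.585, 0.736); φ = arcsin(p_z) ≈ 47.42°, λ = atan2(p_y, p_x) ≈ 120.10°.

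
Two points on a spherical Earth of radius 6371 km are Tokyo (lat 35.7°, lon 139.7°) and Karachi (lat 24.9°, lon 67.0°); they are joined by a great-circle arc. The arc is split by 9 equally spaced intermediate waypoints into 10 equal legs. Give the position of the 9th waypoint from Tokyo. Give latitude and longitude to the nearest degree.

Write both endpoints as unit vectors p₁, p₂ with components (cos φ cos λ, cos φ sin λ, sin φ).
The central angle between the endpoints is δ = arccos(p₁·p₂) ≈ 1.087 rad (62.3°).
Interpolate at f = 9/10 with slerp weights a = sin((1−f)δ)/sin δ ≈ 0.123, b = sin(fδ)/sin δ ≈ 0.937.
p = a·p₁ + b·p₂ ≈ (0.256, 0.847, 0.466); φ = arcsin(p_z) ≈ 27.78°, λ = atan2(p_y, p_x) ≈ 73.17°.

≈ lat 28°, lon 73°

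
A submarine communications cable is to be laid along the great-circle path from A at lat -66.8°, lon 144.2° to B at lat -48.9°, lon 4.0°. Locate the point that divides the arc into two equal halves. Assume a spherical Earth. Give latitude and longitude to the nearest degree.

≈ lat -75°, lon 39°

Convert each endpoint to a unit vector on the sphere (x = cos φ cos λ, y = cos φ sin λ, z = sin φ).
The central angle between the endpoints is δ = arccos(p₁·p₂) ≈ 1.054 rad (60.4°).
Interpolate at f = 1/2 with slerp weights a = sin((1−f)δ)/sin δ ≈ 0.579, b = sin(fδ)/sin δ ≈ 0.579.
p = a·p₁ + b·p₂ ≈ (0.195, 0.160, -0.968); φ = arcsin(p_z) ≈ -75.42°, λ = atan2(p_y, p_x) ≈ 39.41°.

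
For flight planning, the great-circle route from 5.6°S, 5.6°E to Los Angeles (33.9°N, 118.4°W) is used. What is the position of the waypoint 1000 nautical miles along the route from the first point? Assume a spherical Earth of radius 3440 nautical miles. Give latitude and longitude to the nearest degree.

Write both endpoints as unit vectors p₁, p₂ with components (cos φ cos λ, cos φ sin λ, sin φ).
The central angle between the endpoints is δ = arccos(p₁·p₂) ≈ 2.113 rad (121.1°). The total great-circle distance is δ·R ≈ 2.113 × 3440 ≈ 7270 nmi, so the target fraction is f = 1000/7270 ≈ 0.138.
Interpolate at f ≈ 0.138 with slerp weights a = sin((1−f)δ)/sin δ ≈ 1.131, b = sin(fδ)/sin δ ≈ 0.335.
p = a·p₁ + b·p₂ ≈ (0.988, -0.135, 0.076); φ = arcsin(p_z) ≈ 4.38°, λ = atan2(p_y, p_x) ≈ -7.75°.

≈ 4°N, 8°W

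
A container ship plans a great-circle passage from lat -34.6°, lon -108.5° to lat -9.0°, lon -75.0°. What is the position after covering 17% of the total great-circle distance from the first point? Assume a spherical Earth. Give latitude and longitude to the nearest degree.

≈ lat -31°, lon -102°

From cos δ = sin φ₁ sin φ₂ + cos φ₁ cos φ₂ cos Δλ, the central angle is δ ≈ 0.697 rad (39.9°).
Interpolate at f = 0.17 with slerp weights a = sin((1−f)δ)/sin δ ≈ 0.852, b = sin(fδ)/sin δ ≈ 0.184.
p = a·p₁ + b·p₂ ≈ (-0.175, -0.841, -0.512); φ = arcsin(p_z) ≈ -30.83°, λ = atan2(p_y, p_x) ≈ -101.79°.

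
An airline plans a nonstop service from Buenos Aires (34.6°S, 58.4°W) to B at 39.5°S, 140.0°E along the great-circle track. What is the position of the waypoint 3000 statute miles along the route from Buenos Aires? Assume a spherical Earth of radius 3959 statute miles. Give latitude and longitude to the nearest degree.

Convert each endpoint to a unit vector on the sphere (x = cos φ cos λ, y = cos φ sin λ, z = sin φ).
The central angle between the endpoints is δ = arccos(p₁·p₂) ≈ 1.815 rad (104.0°). The total great-circle distance is δ·R ≈ 1.815 × 3959 ≈ 7184 mi, so the target fraction is f = 3000/7184 ≈ 0.418.
Interpolate at f ≈ 0.418 with slerp weights a = sin((1−f)δ)/sin δ ≈ 0.897, b = sin(fδ)/sin δ ≈ 0.708.
p = a·p₁ + b·p₂ ≈ (-0.032, -0.278, -0.960); φ = arcsin(p_z) ≈ -73.76°, λ = atan2(p_y, p_x) ≈ -96.49°.

≈ 74°S, 96°W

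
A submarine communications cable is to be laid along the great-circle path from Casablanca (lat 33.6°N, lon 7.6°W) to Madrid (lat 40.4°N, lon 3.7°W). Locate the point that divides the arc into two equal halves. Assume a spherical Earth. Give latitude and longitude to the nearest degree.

Convert each endpoint to a unit vector on the sphere (x = cos φ cos λ, y = cos φ sin λ, z = sin φ).
The central angle between the endpoints is δ = arccos(p₁·p₂) ≈ 0.131 rad (7.5°).
Interpolate at f = 1/2 with slerp weights a = sin((1−f)δ)/sin δ ≈ 0.501, b = sin(fδ)/sin δ ≈ 0.501.
p = a·p₁ + b·p₂ ≈ (0.794, -0.080, 0.602); φ = arcsin(p_z) ≈ 37.02°, λ = atan2(p_y, p_x) ≈ -5.74°.

≈ lat 37°N, lon 6°W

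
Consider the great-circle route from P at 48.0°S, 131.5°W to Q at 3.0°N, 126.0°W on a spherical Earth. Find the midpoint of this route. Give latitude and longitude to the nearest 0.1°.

≈ 22.5°S, 128.2°W

Convert each endpoint to a unit vector on the sphere (x = cos φ cos λ, y = cos φ sin λ, z = sin φ).
The central angle between the endpoints is δ = arccos(p₁·p₂) ≈ 0.894 rad (51.2°).
Interpolate at f = 1/2 with slerp weights a = sin((1−f)δ)/sin δ ≈ 0.554, b = sin(fδ)/sin δ ≈ 0.554.
p = a·p₁ + b·p₂ ≈ (-0.571, -0.726, -0.383); φ = arcsin(p_z) ≈ -22.52°, λ = atan2(p_y, p_x) ≈ -128.21°.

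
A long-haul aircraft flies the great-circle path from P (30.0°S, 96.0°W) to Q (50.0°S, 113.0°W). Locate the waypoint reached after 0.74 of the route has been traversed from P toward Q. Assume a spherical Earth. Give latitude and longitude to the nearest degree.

≈ (45°S, 108°W)

Convert each endpoint to a unit vector on the sphere (x = cos φ cos λ, y = cos φ sin λ, z = sin φ).
The central angle between the endpoints is δ = arccos(p₁·p₂) ≈ 0.414 rad (23.7°).
Interpolate at f = 0.74 with slerp weights a = sin((1−f)δ)/sin δ ≈ 0.267, b = sin(fδ)/sin δ ≈ 0.750.
p = a·p₁ + b·p₂ ≈ (-0.212, -0.674, -0.708); φ = arcsin(p_z) ≈ -45.06°, λ = atan2(p_y, p_x) ≈ -107.51°.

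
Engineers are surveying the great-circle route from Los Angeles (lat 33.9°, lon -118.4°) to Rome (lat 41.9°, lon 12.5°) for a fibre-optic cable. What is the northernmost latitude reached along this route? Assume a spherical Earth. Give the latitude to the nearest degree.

≈ 62°

The great circle lies in the plane with unit normal n̂ = (p₁ × p₂)/|p₁ × p₂|.
Here n̂_z ≈ +0.467; the vertex latitude is φ_max = arccos|n̂_z| ≈ 62.1°.
Check via Clairaut: cos φ_max = |cos φ₁| · sin C = cos(33.9°)·sin(34.3°) ≈ 0.467, again giving ≈ 62.1°.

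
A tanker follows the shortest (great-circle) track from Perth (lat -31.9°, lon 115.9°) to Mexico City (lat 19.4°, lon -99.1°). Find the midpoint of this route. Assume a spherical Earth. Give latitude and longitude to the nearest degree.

The haversine formula gives a central angle δ ≈ 2.553 rad (146.3°) between the endpoints.
Interpolate at f = 1/2 with slerp weights a = sin((1−f)δ)/sin δ ≈ 1.722, b = sin(fδ)/sin δ ≈ 1.722.
p = a·p₁ + b·p₂ ≈ (-0.896, -0.289, -0.338); φ = arcsin(p_z) ≈ -19.76°, λ = atan2(p_y, p_x) ≈ -162.13°.

≈ lat -20°, lon -162°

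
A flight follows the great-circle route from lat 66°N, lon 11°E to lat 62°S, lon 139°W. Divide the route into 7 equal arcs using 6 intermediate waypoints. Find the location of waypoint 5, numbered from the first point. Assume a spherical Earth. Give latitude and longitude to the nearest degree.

≈ lat 25°S, lon 94°W

The haversine formula gives a central angle δ ≈ 2.904 rad (166.4°) between the endpoints.
Interpolate at f = 5/7 with slerp weights a = sin((1−f)δ)/sin δ ≈ 3.139, b = sin(fδ)/sin δ ≈ 3.726.
p = a·p₁ + b·p₂ ≈ (-0.067, -0.904, -0.422); φ = arcsin(p_z) ≈ -24.98°, λ = atan2(p_y, p_x) ≈ -94.23°.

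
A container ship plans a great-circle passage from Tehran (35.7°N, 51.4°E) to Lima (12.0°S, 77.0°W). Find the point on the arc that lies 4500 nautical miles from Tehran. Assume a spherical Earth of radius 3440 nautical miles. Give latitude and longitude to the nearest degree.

≈ (20°N, 34°W)

Write both endpoints as unit vectors p₁, p₂ with components (cos φ cos λ, cos φ sin λ, sin φ).
The central angle between the endpoints is δ = arccos(p₁·p₂) ≈ 2.233 rad (127.9°). The total great-circle distance is δ·R ≈ 2.233 × 3440 ≈ 7681 nmi, so the target fraction is f = 4500/7681 ≈ 0.586.
Interpolate at f ≈ 0.586 with slerp weights a = sin((1−f)δ)/sin δ ≈ 1.012, b = sin(fδ)/sin δ ≈ 1.224.
p = a·p₁ + b·p₂ ≈ (0.782, -0.524, 0.336); φ = arcsin(p_z) ≈ 19.64°, λ = atan2(p_y, p_x) ≈ -33.84°.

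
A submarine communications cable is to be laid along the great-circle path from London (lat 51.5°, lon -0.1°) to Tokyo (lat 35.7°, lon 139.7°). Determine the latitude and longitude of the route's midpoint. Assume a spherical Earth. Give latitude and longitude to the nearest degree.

≈ lat 69°, lon 90°

From cos δ = sin φ₁ sin φ₂ + cos φ₁ cos φ₂ cos Δλ, the central angle is δ ≈ 1.500 rad (86.0°).
Interpolate at f = 1/2 with slerp weights a = sin((1−f)δ)/sin δ ≈ 0.683, b = sin(fδ)/sin δ ≈ 0.683.
p = a·p₁ + b·p₂ ≈ (0.002, 0.358, 0.934); φ = arcsin(p_z) ≈ 69.01°, λ = atan2(p_y, p_x) ≈ 89.65°.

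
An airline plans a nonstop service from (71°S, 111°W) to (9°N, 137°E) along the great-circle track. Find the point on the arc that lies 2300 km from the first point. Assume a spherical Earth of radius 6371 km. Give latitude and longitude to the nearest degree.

Write both endpoints as unit vectors p₁, p₂ with components (cos φ cos λ, cos φ sin λ, sin φ).
The central angle between the endpoints is δ = arccos(p₁·p₂) ≈ 1.842 rad (105.6°). The total great-circle distance is δ·R ≈ 1.842 × 6371 ≈ 11739 km, so the target fraction is f = 2300/11739 ≈ 0.196.
Interpolate at f ≈ 0.196 with slerp weights a = sin((1−f)δ)/sin δ ≈ 1.034, b = sin(fδ)/sin δ ≈ 0.367.
p = a·p₁ + b·p₂ ≈ (-0.385, -0.067, -0.920); φ = arcsin(p_z) ≈ -66.96°, λ = atan2(p_y, p_x) ≈ -170.10°.

≈ (67°S, 170°W)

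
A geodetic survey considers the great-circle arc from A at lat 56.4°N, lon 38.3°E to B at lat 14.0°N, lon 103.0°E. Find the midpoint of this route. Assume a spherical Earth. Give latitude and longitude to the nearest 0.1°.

From cos δ = sin φ₁ sin φ₂ + cos φ₁ cos φ₂ cos Δλ, the central angle is δ ≈ 1.125 rad (64.5°).
Interpolate at f = 1/2 with slerp weights a = sin((1−f)δ)/sin δ ≈ 0.591, b = sin(fδ)/sin δ ≈ 0.591.
p = a·p₁ + b·p₂ ≈ (0.128, 0.762, 0.635); φ = arcsin(p_z) ≈ 39.45°, λ = atan2(p_y, p_x) ≈ 80.48°.

≈ lat 39.4°N, lon 80.5°E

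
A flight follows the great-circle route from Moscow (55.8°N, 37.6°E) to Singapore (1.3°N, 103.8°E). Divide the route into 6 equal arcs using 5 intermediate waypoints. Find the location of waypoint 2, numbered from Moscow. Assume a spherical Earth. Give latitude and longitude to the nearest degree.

≈ (42°N, 70°E)

From cos δ = sin φ₁ sin φ₂ + cos φ₁ cos φ₂ cos Δλ, the central angle is δ ≈ 1.323 rad (75.8°).
Interpolate at f = 2/6 with slerp weights a = sin((1−f)δ)/sin δ ≈ 0.796, b = sin(fδ)/sin δ ≈ 0.440.
p = a·p₁ + b·p₂ ≈ (0.250, 0.701, 0.669); φ = arcsin(p_z) ≈ 41.96°, λ = atan2(p_y, p_x) ≈ 70.39°.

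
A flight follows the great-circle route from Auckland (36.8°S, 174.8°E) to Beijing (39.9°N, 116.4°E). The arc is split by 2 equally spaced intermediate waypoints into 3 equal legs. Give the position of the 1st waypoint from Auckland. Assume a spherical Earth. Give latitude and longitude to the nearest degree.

≈ 11°S, 155°E

Write both endpoints as unit vectors p₁, p₂ with components (cos φ cos λ, cos φ sin λ, sin φ).
The central angle between the endpoints is δ = arccos(p₁·p₂) ≈ 1.633 rad (93.6°).
Interpolate at f = 1/3 with slerp weights a = sin((1−f)δ)/sin δ ≈ 0.888, b = sin(fδ)/sin δ ≈ 0.519.
p = a·p₁ + b·p₂ ≈ (-0.885, 0.421, -0.199); φ = arcsin(p_z) ≈ -11.48°, λ = atan2(p_y, p_x) ≈ 154.56°.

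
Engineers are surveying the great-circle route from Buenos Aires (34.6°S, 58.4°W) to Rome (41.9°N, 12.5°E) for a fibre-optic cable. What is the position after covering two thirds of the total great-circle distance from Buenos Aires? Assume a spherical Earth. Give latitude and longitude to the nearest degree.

Write both endpoints as unit vectors p₁, p₂ with components (cos φ cos λ, cos φ sin λ, sin φ).
The central angle between the endpoints is δ = arccos(p₁·p₂) ≈ 1.751 rad (100.3°).
Interpolate at f = 2/3 with slerp weights a = sin((1−f)δ)/sin δ ≈ 0.560, b = sin(fδ)/sin δ ≈ 0.935.
p = a·p₁ + b·p₂ ≈ (0.921, -0.242, 0.306); φ = arcsin(p_z) ≈ 17.83°, λ = atan2(p_y, p_x) ≈ -14.73°.

≈ (18°N, 15°W)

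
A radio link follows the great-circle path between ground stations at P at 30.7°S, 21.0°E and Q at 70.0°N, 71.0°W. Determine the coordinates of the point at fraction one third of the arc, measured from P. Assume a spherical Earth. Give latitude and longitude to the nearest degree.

From cos δ = sin φ₁ sin φ₂ + cos φ₁ cos φ₂ cos Δλ, the central angle is δ ≈ 2.083 rad (119.3°).
Interpolate at f = 1/3 with slerp weights a = sin((1−f)δ)/sin δ ≈ 1.128, b = sin(fδ)/sin δ ≈ 0.734.
p = a·p₁ + b·p₂ ≈ (0.987, 0.110, 0.114); φ = arcsin(p_z) ≈ 6.53°, λ = atan2(p_y, p_x) ≈ 6.37°.

≈ 7°N, 6°E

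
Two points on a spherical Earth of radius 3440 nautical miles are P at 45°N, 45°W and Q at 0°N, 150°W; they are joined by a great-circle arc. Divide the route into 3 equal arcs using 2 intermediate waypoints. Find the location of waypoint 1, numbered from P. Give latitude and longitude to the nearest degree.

The haversine formula gives a central angle δ ≈ 1.755 rad (100.5°) between the endpoints.
Interpolate at f = 1/3 with slerp weights a = sin((1−f)δ)/sin δ ≈ 0.937, b = sin(fδ)/sin δ ≈ 0.562.
p = a·p₁ + b·p₂ ≈ (-0.018, -0.749, 0.662); φ = arcsin(p_z) ≈ 41.47°, λ = atan2(p_y, p_x) ≈ -91.39°.

≈ 41°N, 91°W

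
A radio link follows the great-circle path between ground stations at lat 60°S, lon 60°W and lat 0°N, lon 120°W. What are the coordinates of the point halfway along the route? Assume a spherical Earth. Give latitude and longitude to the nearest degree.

≈ lat 33°S, lon 101°W

The haversine formula gives a central angle δ ≈ 1.318 rad (75.5°) between the endpoints.
Interpolate at f = 1/2 with slerp weights a = sin((1−f)δ)/sin δ ≈ 0.632, b = sin(fδ)/sin δ ≈ 0.632.
p = a·p₁ + b·p₂ ≈ (-0.158, -0.822, -0.548); φ = arcsin(p_z) ≈ -33.21°, λ = atan2(p_y, p_x) ≈ -100.89°.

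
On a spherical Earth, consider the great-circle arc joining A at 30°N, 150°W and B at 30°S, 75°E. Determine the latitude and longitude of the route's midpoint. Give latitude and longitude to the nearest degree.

≈ 0°N, 142°E

Write both endpoints as unit vectors p₁, p₂ with components (cos φ cos λ, cos φ sin λ, sin φ).
The central angle between the endpoints is δ = arccos(p₁·p₂) ≈ 2.466 rad (141.3°).
Interpolate at f = 1/2 with slerp weights a = sin((1−f)δ)/sin δ ≈ 1.509, b = sin(fδ)/sin δ ≈ 1.509.
p = a·p₁ + b·p₂ ≈ (-0.793, 0.609, 0.000); φ = arcsin(p_z) ≈ 0.00°, λ = atan2(p_y, p_x) ≈ 142.50°.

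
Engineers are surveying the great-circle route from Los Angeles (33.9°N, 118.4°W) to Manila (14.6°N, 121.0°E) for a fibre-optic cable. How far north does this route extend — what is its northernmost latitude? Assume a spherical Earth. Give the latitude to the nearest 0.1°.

≈ 44.1°N

The great circle lies in the plane with unit normal n̂ = (p₁ × p₂)/|p₁ × p₂|.
Here n̂_z ≈ -0.718; the vertex latitude is φ_max = arccos|n̂_z| ≈ 44.1°.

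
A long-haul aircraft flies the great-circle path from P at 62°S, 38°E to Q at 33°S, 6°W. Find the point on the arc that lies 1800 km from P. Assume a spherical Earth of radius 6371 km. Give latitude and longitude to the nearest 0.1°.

≈ 52.3°S, 13.7°E

From cos δ = sin φ₁ sin φ₂ + cos φ₁ cos φ₂ cos Δλ, the central angle is δ ≈ 0.701 rad (40.2°). The total great-circle distance is δ·R ≈ 0.701 × 6371 ≈ 4467 km, so the target fraction is f = 1800/4467 ≈ 0.403.
Interpolate at f ≈ 0.403 with slerp weights a = sin((1−f)δ)/sin δ ≈ 0.630, b = sin(fδ)/sin δ ≈ 0.432.
p = a·p₁ + b·p₂ ≈ (0.594, 0.144, -0.792); φ = arcsin(p_z) ≈ -52.35°, λ = atan2(p_y, p_x) ≈ 13.66°.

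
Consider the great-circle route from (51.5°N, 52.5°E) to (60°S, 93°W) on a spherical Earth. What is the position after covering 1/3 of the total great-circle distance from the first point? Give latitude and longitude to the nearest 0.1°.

From cos δ = sin φ₁ sin φ₂ + cos φ₁ cos φ₂ cos Δλ, the central angle is δ ≈ 2.777 rad (159.1°).
Interpolate at f = 1/3 with slerp weights a = sin((1−f)δ)/sin δ ≈ 2.695, b = sin(fδ)/sin δ ≈ 2.241.
p = a·p₁ + b·p₂ ≈ (0.963, 0.212, 0.168); φ = arcsin(p_z) ≈ 9.69°, λ = atan2(p_y, p_x) ≈ 12.42°.

≈ (9.7°N, 12.4°E)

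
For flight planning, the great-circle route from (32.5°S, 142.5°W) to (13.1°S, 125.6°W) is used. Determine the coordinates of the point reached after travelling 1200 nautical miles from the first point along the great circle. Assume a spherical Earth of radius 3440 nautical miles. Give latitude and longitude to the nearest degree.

Convert each endpoint to a unit vector on the sphere (x = cos φ cos λ, y = cos φ sin λ, z = sin φ).
The central angle between the endpoints is δ = arccos(p₁·p₂) ≈ 0.433 rad (24.8°). The total great-circle distance is δ·R ≈ 0.433 × 3440 ≈ 1489 nmi, so the target fraction is f = 1200/1489 ≈ 0.806.
Interpolate at f ≈ 0.806 with slerp weights a = sin((1−f)δ)/sin δ ≈ 0.200, b = sin(fδ)/sin δ ≈ 0.815.
p = a·p₁ + b·p₂ ≈ (-0.596, -0.748, -0.292); φ = arcsin(p_z) ≈ -16.99°, λ = atan2(p_y, p_x) ≈ -128.54°.

≈ (17°S, 129°W)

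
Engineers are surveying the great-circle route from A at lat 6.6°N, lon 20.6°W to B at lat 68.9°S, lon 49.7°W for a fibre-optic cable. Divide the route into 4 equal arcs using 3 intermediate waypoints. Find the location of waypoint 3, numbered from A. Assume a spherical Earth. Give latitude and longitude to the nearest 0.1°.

The haversine formula gives a central angle δ ≈ 1.364 rad (78.2°) between the endpoints.
Interpolate at f = 3/4 with slerp weights a = sin((1−f)δ)/sin δ ≈ 0.342, b = sin(fδ)/sin δ ≈ 0.872.
p = a·p₁ + b·p₂ ≈ (0.521, -0.359, -0.775); φ = arcsin(p_z) ≈ -50.76°, λ = atan2(p_y, p_x) ≈ -34.57°.

≈ lat 50.8°S, lon 34.6°W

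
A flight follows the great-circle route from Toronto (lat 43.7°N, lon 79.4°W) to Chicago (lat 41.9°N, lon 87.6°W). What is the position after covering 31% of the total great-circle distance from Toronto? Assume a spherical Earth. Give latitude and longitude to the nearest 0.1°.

From cos δ = sin φ₁ sin φ₂ + cos φ₁ cos φ₂ cos Δλ, the central angle is δ ≈ 0.110 rad (6.3°).
Interpolate at f = 0.31 with slerp weights a = sin((1−f)δ)/sin δ ≈ 0.691, b = sin(fδ)/sin δ ≈ 0.311.
p = a·p₁ + b·p₂ ≈ (0.102, -0.722, 0.685); φ = arcsin(p_z) ≈ 43.21°, λ = atan2(p_y, p_x) ≈ -81.99°.

≈ lat 43.2°N, lon 82.0°W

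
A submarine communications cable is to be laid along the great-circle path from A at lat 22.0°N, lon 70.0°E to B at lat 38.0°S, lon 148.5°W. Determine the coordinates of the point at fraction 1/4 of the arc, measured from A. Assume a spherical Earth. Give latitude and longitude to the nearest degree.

≈ lat 0°N, lon 99°E

From cos δ = sin φ₁ sin φ₂ + cos φ₁ cos φ₂ cos Δλ, the central angle is δ ≈ 2.502 rad (143.4°).
Interpolate at f = 1/4 with slerp weights a = sin((1−f)δ)/sin δ ≈ 1.598, b = sin(fδ)/sin δ ≈ 0.981.
p = a·p₁ + b·p₂ ≈ (-0.153, 0.988, -0.005); φ = arcsin(p_z) ≈ -0.31°, λ = atan2(p_y, p_x) ≈ 98.77°.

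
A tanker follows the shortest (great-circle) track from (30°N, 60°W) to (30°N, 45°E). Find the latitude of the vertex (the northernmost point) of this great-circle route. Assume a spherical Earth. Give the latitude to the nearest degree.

The great circle lies in the plane with unit normal n̂ = (p₁ × p₂)/|p₁ × p₂|.
Here n̂_z ≈ +0.726; the vertex latitude is φ_max = arccos|n̂_z| ≈ 43.5°.
Check via Clairaut: cos φ_max = |cos φ₁| · sin C = cos(30.0°)·sin(56.9°) ≈ 0.726, again giving ≈ 43.5°.

≈ 43°N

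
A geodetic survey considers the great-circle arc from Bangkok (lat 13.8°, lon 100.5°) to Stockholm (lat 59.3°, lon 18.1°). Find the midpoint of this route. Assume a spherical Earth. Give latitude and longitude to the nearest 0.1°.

≈ lat 43.6°, lon 74.5°

From cos δ = sin φ₁ sin φ₂ + cos φ₁ cos φ₂ cos Δλ, the central angle is δ ≈ 1.297 rad (74.3°).
Interpolate at f = 1/2 with slerp weights a = sin((1−f)δ)/sin δ ≈ 0.627, b = sin(fδ)/sin δ ≈ 0.627.
p = a·p₁ + b·p₂ ≈ (0.193, 0.698, 0.689); φ = arcsin(p_z) ≈ 43.55°, λ = atan2(p_y, p_x) ≈ 74.52°.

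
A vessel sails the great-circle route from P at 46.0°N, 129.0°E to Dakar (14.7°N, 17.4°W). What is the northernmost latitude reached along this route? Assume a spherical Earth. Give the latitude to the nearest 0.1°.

The great circle lies in the plane with unit normal n̂ = (p₁ × p₂)/|p₁ × p₂|.
Here n̂_z ≈ -0.401; the vertex latitude is φ_max = arccos|n̂_z| ≈ 66.3°.
Check via Clairaut: cos φ_max = |cos φ₁| · sin C = cos(46.0°)·sin(35.3°) ≈ 0.401, again giving ≈ 66.3°.

≈ 66.3°N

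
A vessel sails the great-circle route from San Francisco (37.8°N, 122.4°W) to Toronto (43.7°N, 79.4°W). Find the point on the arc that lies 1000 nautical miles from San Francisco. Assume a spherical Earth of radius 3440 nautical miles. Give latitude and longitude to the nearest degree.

Write both endpoints as unit vectors p₁, p₂ with components (cos φ cos λ, cos φ sin λ, sin φ).
The central angle between the endpoints is δ = arccos(p₁·p₂) ≈ 0.571 rad (32.7°). The total great-circle distance is δ·R ≈ 0.571 × 3440 ≈ 1965 nmi, so the target fraction is f = 1000/1965 ≈ 0.509.
Interpolate at f ≈ 0.509 with slerp weights a = sin((1−f)δ)/sin δ ≈ 0.512, b = sin(fδ)/sin δ ≈ 0.530.
p = a·p₁ + b·p₂ ≈ (-0.146, -0.718, 0.680); φ = arcsin(p_z) ≈ 42.85°, λ = atan2(p_y, p_x) ≈ -101.51°.

≈ 43°N, 102°W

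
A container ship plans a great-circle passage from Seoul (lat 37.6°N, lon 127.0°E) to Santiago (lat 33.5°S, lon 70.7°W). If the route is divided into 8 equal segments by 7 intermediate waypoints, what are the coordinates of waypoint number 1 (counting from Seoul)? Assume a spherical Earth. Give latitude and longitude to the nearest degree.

The haversine formula gives a central angle δ ≈ 2.881 rad (165.1°) between the endpoints.
Interpolate at f = 1/8 with slerp weights a = sin((1−f)δ)/sin δ ≈ 2.256, b = sin(fδ)/sin δ ≈ 1.366.
p = a·p₁ + b·p₂ ≈ (-0.699, 0.352, 0.622); φ = arcsin(p_z) ≈ 38.49°, λ = atan2(p_y, p_x) ≈ 153.26°.

≈ lat 38°N, lon 153°E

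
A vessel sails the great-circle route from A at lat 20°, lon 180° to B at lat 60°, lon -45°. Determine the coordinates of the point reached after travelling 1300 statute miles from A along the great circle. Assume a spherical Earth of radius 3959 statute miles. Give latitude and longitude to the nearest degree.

≈ lat 37°, lon -172°

Convert each endpoint to a unit vector on the sphere (x = cos φ cos λ, y = cos φ sin λ, z = sin φ).
The central angle between the endpoints is δ = arccos(p₁·p₂) ≈ 1.607 rad (92.1°). The total great-circle distance is δ·R ≈ 1.607 × 3959 ≈ 6361 mi, so the target fraction is f = 1300/6361 ≈ 0.204.
Interpolate at f ≈ 0.204 with slerp weights a = sin((1−f)δ)/sin δ ≈ 0.958, b = sin(fδ)/sin δ ≈ 0.323.
p = a·p₁ + b·p₂ ≈ (-0.786, -0.114, 0.607); φ = arcsin(p_z) ≈ 37.39°, λ = atan2(p_y, p_x) ≈ -171.74°.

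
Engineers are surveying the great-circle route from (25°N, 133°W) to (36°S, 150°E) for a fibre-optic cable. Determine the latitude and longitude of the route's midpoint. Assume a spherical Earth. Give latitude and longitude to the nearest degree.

Write both endpoints as unit vectors p₁, p₂ with components (cos φ cos λ, cos φ sin λ, sin φ).
The central angle between the endpoints is δ = arccos(p₁·p₂) ≈ 1.654 rad (94.8°).
Interpolate at f = 1/2 with slerp weights a = sin((1−f)δ)/sin δ ≈ 0.739, b = sin(fδ)/sin δ ≈ 0.739.
p = a·p₁ + b·p₂ ≈ (-0.974, -0.191, -0.122); φ = arcsin(p_z) ≈ -7.01°, λ = atan2(p_y, p_x) ≈ -168.92°.

≈ (7°S, 169°W)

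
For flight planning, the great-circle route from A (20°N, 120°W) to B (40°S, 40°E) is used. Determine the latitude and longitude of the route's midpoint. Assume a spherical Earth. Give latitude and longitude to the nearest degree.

≈ (41°S, 70°W)

Write both endpoints as unit vectors p₁, p₂ with components (cos φ cos λ, cos φ sin λ, sin φ).
The central angle between the endpoints is δ = arccos(p₁·p₂) ≈ 2.682 rad (153.7°).
Interpolate at f = 1/2 with slerp weights a = sin((1−f)δ)/sin δ ≈ 2.196, b = sin(fδ)/sin δ ≈ 2.196.
p = a·p₁ + b·p₂ ≈ (0.257, -0.706, -0.660); φ = arcsin(p_z) ≈ -41.33°, λ = atan2(p_y, p_x) ≈ -70.00°.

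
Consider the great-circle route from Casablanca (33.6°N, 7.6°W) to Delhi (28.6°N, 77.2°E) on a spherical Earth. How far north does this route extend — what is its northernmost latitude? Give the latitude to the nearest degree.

The great circle lies in the plane with unit normal n̂ = (p₁ × p₂)/|p₁ × p₂|.
Here n̂_z ≈ +0.772; the vertex latitude is φ_max = arccos|n̂_z| ≈ 39.5°.
Check via Clairaut: cos φ_max = |cos φ₁| · sin C = cos(33.6°)·sin(67.9°) ≈ 0.772, again giving ≈ 39.5°.

≈ 39°N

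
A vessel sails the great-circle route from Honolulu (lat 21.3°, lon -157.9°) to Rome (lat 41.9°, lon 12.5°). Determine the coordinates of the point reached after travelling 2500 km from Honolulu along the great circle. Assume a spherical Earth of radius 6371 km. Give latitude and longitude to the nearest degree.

Convert each endpoint to a unit vector on the sphere (x = cos φ cos λ, y = cos φ sin λ, z = sin φ).
The central angle between the endpoints is δ = arccos(p₁·p₂) ≈ 2.028 rad (116.2°). The total great-circle distance is δ·R ≈ 2.028 × 6371 ≈ 12918 km, so the target fraction is f = 2500/12918 ≈ 0.194.
Interpolate at f ≈ 0.194 with slerp weights a = sin((1−f)δ)/sin δ ≈ 1.112, b = sin(fδ)/sin δ ≈ 0.426.
p = a·p₁ + b·p₂ ≈ (-0.650, -0.321, 0.689); φ = arcsin(p_z) ≈ 43.51°, λ = atan2(p_y, p_x) ≈ -153.72°.

≈ lat 44°, lon -154°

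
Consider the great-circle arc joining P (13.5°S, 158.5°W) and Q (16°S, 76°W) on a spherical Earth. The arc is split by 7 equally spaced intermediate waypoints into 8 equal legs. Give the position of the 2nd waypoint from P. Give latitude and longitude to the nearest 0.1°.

Convert each endpoint to a unit vector on the sphere (x = cos φ cos λ, y = cos φ sin λ, z = sin φ).
The central angle between the endpoints is δ = arccos(p₁·p₂) ≈ 1.383 rad (79.3°).
Interpolate at f = 2/8 with slerp weights a = sin((1−f)δ)/sin δ ≈ 0.876, b = sin(fδ)/sin δ ≈ 0.345.
p = a·p₁ + b·p₂ ≈ (-0.713, -0.634, -0.300); φ = arcsin(p_z) ≈ -17.44°, λ = atan2(p_y, p_x) ≈ -138.34°.

≈ (17.4°S, 138.3°W)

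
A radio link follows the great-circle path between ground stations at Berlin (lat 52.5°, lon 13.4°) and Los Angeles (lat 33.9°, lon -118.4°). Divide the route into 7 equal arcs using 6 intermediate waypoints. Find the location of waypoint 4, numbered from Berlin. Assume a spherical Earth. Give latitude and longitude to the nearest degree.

≈ lat 62°, lon -83°

The haversine formula gives a central angle δ ≈ 1.465 rad (83.9°) between the endpoints.
Interpolate at f = 4/7 with slerp weights a = sin((1−f)δ)/sin δ ≈ 0.591, b = sin(fδ)/sin δ ≈ 0.747.
p = a·p₁ + b·p₂ ≈ (0.055, -0.462, 0.885); φ = arcsin(p_z) ≈ 62.27°, λ = atan2(p_y, p_x) ≈ -83.22°.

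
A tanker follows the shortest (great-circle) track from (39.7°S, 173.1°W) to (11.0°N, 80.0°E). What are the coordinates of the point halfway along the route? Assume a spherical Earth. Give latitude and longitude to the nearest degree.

≈ (23°S, 124°E)

From cos δ = sin φ₁ sin φ₂ + cos φ₁ cos φ₂ cos Δλ, the central angle is δ ≈ 1.919 rad (110.0°).
Interpolate at f = 1/2 with slerp weights a = sin((1−f)δ)/sin δ ≈ 0.871, b = sin(fδ)/sin δ ≈ 0.871.
p = a·p₁ + b·p₂ ≈ (-0.517, 0.762, -0.390); φ = arcsin(p_z) ≈ -22.97°, λ = atan2(p_y, p_x) ≈ 124.16°.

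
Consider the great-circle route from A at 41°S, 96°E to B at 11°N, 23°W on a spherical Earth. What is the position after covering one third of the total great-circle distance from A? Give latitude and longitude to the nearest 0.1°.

≈ 36.7°S, 44.6°E

Convert each endpoint to a unit vector on the sphere (x = cos φ cos λ, y = cos φ sin λ, z = sin φ).
The central angle between the endpoints is δ = arccos(p₁·p₂) ≈ 2.076 rad (119.0°).
Interpolate at f = 1/3 with slerp weights a = sin((1−f)δ)/sin δ ≈ 1.123, b = sin(fδ)/sin δ ≈ 0.729.
p = a·p₁ + b·p₂ ≈ (0.571, 0.563, -0.598); φ = arcsin(p_z) ≈ -36.71°, λ = atan2(p_y, p_x) ≈ 44.63°.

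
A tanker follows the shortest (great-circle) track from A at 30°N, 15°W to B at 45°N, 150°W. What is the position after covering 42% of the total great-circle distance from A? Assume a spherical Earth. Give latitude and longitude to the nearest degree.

Write both endpoints as unit vectors p₁, p₂ with components (cos φ cos λ, cos φ sin λ, sin φ).
The central angle between the endpoints is δ = arccos(p₁·p₂) ≈ 1.650 rad (94.6°).
Interpolate at f = 0.42 with slerp weights a = sin((1−f)δ)/sin δ ≈ 0.820, b = sin(fδ)/sin δ ≈ 0.641.
p = a·p₁ + b·p₂ ≈ (0.294, -0.410, 0.863); φ = arcsin(p_z) ≈ 59.69°, λ = atan2(p_y, p_x) ≈ -54.43°.

≈ 60°N, 54°W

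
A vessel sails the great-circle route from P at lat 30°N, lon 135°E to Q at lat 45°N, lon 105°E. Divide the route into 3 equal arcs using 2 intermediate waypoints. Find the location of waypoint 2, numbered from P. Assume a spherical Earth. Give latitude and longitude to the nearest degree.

≈ lat 41°N, lon 116°E

Write both endpoints as unit vectors p₁, p₂ with components (cos φ cos λ, cos φ sin λ, sin φ).
The central angle between the endpoints is δ = arccos(p₁·p₂) ≈ 0.487 rad (27.9°).
Interpolate at f = 2/3 with slerp weights a = sin((1−f)δ)/sin δ ≈ 0.345, b = sin(fδ)/sin δ ≈ 0.682.
p = a·p₁ + b·p₂ ≈ (-0.336, 0.677, 0.655); φ = arcsin(p_z) ≈ 40.89°, λ = atan2(p_y, p_x) ≈ 116.41°.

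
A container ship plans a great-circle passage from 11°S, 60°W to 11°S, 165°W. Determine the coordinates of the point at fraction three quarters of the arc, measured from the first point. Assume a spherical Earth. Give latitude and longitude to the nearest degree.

≈ 16°S, 139°W

Write both endpoints as unit vectors p₁, p₂ with components (cos φ cos λ, cos φ sin λ, sin φ).
The central angle between the endpoints is δ = arccos(p₁·p₂) ≈ 1.785 rad (102.3°).
Interpolate at f = 3/4 with slerp weights a = sin((1−f)δ)/sin δ ≈ 0.442, b = sin(fδ)/sin δ ≈ 0.996.
p = a·p₁ + b·p₂ ≈ (-0.728, -0.629, -0.274); φ = arcsin(p_z) ≈ -15.92°, λ = atan2(p_y, p_x) ≈ -139.17°.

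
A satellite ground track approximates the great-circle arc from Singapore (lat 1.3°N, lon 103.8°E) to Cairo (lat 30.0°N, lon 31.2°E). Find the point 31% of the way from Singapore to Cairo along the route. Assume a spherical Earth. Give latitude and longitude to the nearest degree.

≈ lat 13°N, lon 84°E

Write both endpoints as unit vectors p₁, p₂ with components (cos φ cos λ, cos φ sin λ, sin φ).
The central angle between the endpoints is δ = arccos(p₁·p₂) ≈ 1.297 rad (74.3°).
Interpolate at f = 0.31 with slerp weights a = sin((1−f)δ)/sin δ ≈ 0.810, b = sin(fδ)/sin δ ≈ 0.406.
p = a·p₁ + b·p₂ ≈ (0.108, 0.969, 0.222); φ = arcsin(p_z) ≈ 12.80°, λ = atan2(p_y, p_x) ≈ 83.65°.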